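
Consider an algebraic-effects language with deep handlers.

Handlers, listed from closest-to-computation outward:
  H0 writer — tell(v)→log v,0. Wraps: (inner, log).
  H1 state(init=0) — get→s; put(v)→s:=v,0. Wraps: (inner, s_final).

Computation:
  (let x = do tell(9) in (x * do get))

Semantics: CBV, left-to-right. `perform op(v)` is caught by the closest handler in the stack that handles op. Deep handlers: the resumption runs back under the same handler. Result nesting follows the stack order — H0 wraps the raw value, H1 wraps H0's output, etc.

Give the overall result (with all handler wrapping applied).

Answer: ((0, (9)), 0)

Working:
tell(9) @ H0 ⇒ log+=9
get @ H1 ⇒ 0
H0 returns (0, (9))
H1 returns ((0, (9)), 0)
= ((0, (9)), 0)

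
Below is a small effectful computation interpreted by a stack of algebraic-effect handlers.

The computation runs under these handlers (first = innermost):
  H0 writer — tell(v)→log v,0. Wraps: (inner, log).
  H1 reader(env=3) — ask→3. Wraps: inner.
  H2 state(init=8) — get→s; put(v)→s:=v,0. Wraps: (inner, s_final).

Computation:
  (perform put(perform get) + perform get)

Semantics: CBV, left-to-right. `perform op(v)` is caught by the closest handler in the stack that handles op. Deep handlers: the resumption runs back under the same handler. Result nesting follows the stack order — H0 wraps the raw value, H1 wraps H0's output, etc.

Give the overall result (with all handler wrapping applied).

Answer: ((8, ()), 8)

Working:
get @ H2 ⇒ 8
put(8) @ H2 ⇒ s:=8
get @ H2 ⇒ 8
H0 returns (8, ())
H1 returns (8, ())
H2 returns ((8, ()), 8)
= ((8, ()), 8)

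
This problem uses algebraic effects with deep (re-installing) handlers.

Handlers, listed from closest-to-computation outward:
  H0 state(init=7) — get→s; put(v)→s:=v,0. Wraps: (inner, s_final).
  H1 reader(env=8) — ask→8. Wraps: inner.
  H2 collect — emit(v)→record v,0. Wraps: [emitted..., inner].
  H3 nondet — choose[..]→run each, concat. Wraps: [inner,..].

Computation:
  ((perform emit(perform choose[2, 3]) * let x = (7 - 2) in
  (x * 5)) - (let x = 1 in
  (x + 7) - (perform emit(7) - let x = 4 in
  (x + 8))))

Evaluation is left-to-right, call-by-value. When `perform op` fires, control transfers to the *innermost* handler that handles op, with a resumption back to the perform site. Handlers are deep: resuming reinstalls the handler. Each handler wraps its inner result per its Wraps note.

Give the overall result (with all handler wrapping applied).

Answer: [[2, 7, (-20, 7)], [3, 7, (-20, 7)]]

Evaluation trace:
choose[2, 3] @ H3
  branch[0] choose=2:
    emit(2) @ H2 ⇒ out+=2
    emit(7) @ H2 ⇒ out+=7
    H0 returns (-20, 7)
    H1 returns (-20, 7)
    H2 returns [2, 7, (-20, 7)]
    H3 returns [[2, 7, (-20, 7)]]
  branch[1] choose=3:
    emit(3) @ H2 ⇒ out+=3
    emit(7) @ H2 ⇒ out+=7
    H0 returns (-20, 7)
    H1 returns (-20, 7)
    H2 returns [3, 7, (-20, 7)]
    H3 returns [[3, 7, (-20, 7)]]
= [[2, 7, (-20, 7)], [3, 7, (-20, 7)]]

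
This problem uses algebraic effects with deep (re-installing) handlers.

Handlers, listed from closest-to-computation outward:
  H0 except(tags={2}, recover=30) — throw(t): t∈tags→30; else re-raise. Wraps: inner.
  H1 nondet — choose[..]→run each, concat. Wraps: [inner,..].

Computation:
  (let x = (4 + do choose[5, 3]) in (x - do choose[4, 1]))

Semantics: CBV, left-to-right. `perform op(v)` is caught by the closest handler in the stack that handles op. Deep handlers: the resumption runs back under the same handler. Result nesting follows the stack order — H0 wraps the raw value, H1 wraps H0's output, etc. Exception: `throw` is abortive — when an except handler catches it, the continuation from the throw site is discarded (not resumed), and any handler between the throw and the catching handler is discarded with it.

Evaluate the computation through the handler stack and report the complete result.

Answer: [5, 8, 3, 6]

Step-by-step:
choose[5, 3] @ H1
  branch[0] choose=5:
    choose[4, 1] @ H1
      branch[0] choose=4:
        H0 returns 5
        H1 returns [5]
      branch[1] choose=1:
        H0 returns 8
        H1 returns [8]
  branch[1] choose=3:
    choose[4, 1] @ H1
      branch[0] choose=4:
        H0 returns 3
        H1 returns [3]
      branch[1] choose=1:
        H0 returns 6
        H1 returns [6]
= [5, 8, 3, 6]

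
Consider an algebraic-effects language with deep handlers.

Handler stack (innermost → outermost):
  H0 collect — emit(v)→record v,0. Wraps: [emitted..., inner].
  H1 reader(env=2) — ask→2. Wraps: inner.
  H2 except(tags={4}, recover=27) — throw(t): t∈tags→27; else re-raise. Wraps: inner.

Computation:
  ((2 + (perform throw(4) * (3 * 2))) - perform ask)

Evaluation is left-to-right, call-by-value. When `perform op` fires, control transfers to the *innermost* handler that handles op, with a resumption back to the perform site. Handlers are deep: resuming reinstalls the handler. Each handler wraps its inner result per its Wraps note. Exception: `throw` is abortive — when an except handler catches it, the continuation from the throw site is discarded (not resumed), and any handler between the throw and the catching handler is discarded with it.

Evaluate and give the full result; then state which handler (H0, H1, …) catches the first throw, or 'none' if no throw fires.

Answer: 27 ; first throw caught by: H2

Working:
throw(4) @ H2 caught ⇒ 27
= 27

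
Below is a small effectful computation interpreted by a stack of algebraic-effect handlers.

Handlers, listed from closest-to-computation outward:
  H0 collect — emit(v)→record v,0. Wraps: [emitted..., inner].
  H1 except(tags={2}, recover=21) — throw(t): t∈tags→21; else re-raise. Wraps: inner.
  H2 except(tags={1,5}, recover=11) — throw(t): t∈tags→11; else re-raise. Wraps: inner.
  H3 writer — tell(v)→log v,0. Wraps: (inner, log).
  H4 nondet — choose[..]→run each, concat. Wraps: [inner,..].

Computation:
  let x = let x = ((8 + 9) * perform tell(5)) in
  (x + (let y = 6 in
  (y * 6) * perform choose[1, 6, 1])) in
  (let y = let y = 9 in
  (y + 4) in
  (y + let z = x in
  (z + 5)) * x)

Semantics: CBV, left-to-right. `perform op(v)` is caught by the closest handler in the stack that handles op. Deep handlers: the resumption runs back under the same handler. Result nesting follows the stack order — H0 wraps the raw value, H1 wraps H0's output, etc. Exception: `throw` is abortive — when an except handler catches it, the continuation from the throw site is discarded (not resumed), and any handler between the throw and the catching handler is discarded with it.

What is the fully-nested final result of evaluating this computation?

Evaluation trace:
tell(5) @ H3 ⇒ log+=5
choose[1, 6, 1] @ H4
  branch[0] choose=1:
    H0 returns [1944]
    H1 returns [1944]
    H2 returns [1944]
    H3 returns ([1944], (5))
    H4 returns [([1944], (5))]
  branch[1] choose=6:
    H0 returns [50544]
    H1 returns [50544]
    H2 returns [50544]
    H3 returns ([50544], (5))
    H4 returns [([50544], (5))]
  branch[2] choose=1:
    H0 returns [1944]
    H1 returns [1944]
    H2 returns [1944]
    H3 returns ([1944], (5))
    H4 returns [([1944], (5))]
= [([1944], (5)), ([50544], (5)), ([1944], (5))]

Answer: [([1944], (5)), ([50544], (5)), ([1944], (5))]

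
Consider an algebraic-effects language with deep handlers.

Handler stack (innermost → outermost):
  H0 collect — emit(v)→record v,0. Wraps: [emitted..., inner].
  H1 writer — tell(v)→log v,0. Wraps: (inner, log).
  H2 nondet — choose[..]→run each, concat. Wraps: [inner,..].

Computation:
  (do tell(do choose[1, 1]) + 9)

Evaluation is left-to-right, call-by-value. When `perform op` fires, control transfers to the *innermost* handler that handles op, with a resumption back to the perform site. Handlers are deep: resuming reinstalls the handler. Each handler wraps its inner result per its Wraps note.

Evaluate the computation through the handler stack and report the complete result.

Answer: [([9], (1)), ([9], (1))]

Step-by-step:
choose[1, 1] @ H2
  branch[0] choose=1:
    tell(1) @ H1 ⇒ log+=1
    H0 returns [9]
    H1 returns ([9], (1))
    H2 returns [([9], (1))]
  branch[1] choose=1:
    tell(1) @ H1 ⇒ log+=1
    H0 returns [9]
    H1 returns ([9], (1))
    H2 returns [([9], (1))]
= [([9], (1)), ([9], (1))]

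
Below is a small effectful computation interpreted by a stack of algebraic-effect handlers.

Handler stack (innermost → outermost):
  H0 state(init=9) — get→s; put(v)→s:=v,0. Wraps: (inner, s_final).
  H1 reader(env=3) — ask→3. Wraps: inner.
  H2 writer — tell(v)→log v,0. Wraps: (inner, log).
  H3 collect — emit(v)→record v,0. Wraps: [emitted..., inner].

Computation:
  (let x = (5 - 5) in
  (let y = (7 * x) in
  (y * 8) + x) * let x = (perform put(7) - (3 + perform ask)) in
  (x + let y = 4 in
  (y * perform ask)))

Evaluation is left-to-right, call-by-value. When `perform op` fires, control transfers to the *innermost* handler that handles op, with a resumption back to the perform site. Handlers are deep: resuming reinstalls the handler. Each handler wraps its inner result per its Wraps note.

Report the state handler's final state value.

Step-by-step:
put(7) @ H0 ⇒ s:=7
ask @ H1 ⇒ 3
ask @ H1 ⇒ 3
H0 returns (0, 7)
H1 returns (0, 7)
H2 returns ((0, 7), ())
H3 returns [((0, 7), ())]
= [((0, 7), ())]

Answer: 7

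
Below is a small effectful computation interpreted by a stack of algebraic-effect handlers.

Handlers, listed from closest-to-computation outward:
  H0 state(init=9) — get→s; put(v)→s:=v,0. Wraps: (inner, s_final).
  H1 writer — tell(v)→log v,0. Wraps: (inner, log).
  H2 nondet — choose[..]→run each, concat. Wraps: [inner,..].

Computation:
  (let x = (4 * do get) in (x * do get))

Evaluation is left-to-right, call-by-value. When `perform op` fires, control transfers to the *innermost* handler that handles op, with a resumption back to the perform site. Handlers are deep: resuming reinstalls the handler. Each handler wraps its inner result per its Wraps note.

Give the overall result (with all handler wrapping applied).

Working:
get @ H0 ⇒ 9
get @ H0 ⇒ 9
H0 returns (324, 9)
H1 returns ((324, 9), ())
H2 returns [((324, 9), ())]
= [((324, 9), ())]

Answer: [((324, 9), ())]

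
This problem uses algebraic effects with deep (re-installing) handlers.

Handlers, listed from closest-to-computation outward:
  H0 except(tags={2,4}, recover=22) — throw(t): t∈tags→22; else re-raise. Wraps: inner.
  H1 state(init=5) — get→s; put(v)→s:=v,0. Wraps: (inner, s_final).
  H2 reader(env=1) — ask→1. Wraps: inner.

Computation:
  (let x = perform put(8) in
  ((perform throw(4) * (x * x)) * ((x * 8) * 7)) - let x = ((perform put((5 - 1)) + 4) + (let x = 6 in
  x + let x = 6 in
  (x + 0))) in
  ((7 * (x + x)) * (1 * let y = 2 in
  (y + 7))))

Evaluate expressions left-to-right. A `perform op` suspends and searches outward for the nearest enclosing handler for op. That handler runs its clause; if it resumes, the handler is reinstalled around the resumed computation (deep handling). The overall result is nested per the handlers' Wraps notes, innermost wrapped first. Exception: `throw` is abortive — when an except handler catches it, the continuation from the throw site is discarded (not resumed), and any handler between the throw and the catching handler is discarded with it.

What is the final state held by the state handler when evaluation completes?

Answer: 8

Working:
put(8) @ H1 ⇒ s:=8
throw(4) @ H0 caught ⇒ 22
H1 returns (22, 8)
H2 returns (22, 8)
= (22, 8)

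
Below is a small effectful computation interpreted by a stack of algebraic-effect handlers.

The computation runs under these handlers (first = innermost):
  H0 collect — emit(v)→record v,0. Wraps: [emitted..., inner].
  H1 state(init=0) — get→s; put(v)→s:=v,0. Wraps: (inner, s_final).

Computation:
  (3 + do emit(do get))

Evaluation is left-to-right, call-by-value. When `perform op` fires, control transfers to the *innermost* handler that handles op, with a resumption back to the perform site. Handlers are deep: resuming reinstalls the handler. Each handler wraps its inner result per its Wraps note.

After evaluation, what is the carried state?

Evaluation trace:
get @ H1 ⇒ 0
emit(0) @ H0 ⇒ out+=0
H0 returns [0, 3]
H1 returns ([0, 3], 0)
= ([0, 3], 0)

Answer: 0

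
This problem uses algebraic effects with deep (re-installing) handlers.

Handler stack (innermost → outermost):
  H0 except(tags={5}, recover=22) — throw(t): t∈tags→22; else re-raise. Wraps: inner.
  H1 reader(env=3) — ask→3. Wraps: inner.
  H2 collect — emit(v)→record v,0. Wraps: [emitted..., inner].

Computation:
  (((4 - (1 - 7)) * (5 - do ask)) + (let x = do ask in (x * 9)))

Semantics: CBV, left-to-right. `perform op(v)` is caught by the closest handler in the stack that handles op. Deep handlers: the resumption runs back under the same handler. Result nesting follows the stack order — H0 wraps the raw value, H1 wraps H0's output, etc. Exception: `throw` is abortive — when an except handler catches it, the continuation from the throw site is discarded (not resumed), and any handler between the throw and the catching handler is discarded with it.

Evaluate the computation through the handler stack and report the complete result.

Answer: [47]

Step-by-step:
ask @ H1 ⇒ 3
ask @ H1 ⇒ 3
H0 returns 47
H1 returns 47
H2 returns [47]
= [47]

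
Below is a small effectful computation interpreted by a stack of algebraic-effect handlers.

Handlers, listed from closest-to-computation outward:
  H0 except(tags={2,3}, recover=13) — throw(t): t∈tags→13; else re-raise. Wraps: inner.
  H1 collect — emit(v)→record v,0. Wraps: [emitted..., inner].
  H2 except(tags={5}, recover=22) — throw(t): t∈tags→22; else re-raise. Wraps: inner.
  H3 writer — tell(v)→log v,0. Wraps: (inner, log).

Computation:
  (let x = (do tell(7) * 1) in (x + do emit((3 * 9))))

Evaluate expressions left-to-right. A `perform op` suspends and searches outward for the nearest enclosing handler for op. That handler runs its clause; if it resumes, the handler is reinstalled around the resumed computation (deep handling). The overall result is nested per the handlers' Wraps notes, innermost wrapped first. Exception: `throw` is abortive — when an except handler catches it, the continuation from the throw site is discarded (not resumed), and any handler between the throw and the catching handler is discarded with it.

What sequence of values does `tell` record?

Evaluation trace:
tell(7) @ H3 ⇒ log+=7
emit(27) @ H1 ⇒ out+=27
H0 returns 0
H1 returns [27, 0]
H2 returns [27, 0]
H3 returns ([27, 0], (7))
= ([27, 0], (7))

Answer: (7)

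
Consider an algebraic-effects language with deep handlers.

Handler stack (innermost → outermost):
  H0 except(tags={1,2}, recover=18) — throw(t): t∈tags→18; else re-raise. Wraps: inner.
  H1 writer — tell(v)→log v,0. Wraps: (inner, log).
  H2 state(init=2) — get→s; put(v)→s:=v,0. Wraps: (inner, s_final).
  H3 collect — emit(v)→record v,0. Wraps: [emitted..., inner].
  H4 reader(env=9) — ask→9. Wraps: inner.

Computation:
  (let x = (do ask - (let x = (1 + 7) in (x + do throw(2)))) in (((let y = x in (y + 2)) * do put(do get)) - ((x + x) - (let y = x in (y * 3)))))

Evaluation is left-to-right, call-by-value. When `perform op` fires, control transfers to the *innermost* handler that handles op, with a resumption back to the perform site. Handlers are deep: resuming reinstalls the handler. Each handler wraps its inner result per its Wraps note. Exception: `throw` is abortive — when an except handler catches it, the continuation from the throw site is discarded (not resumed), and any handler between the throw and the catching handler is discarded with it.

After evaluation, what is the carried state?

Step-by-step:
ask @ H4 ⇒ 9
throw(2) @ H0 caught ⇒ 18
H1 returns (18, ())
H2 returns ((18, ()), 2)
H3 returns [((18, ()), 2)]
H4 returns [((18, ()), 2)]
= [((18, ()), 2)]

Answer: 2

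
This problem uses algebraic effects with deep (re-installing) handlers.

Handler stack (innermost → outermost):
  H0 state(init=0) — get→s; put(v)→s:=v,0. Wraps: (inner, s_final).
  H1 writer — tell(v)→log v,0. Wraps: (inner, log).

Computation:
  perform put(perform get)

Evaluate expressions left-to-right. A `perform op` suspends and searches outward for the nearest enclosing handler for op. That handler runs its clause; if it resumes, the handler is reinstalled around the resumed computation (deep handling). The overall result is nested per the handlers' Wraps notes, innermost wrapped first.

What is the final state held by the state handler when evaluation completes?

Answer: 0

Step-by-step:
get @ H0 ⇒ 0
put(0) @ H0 ⇒ s:=0
H0 returns (0, 0)
H1 returns ((0, 0), ())
= ((0, 0), ())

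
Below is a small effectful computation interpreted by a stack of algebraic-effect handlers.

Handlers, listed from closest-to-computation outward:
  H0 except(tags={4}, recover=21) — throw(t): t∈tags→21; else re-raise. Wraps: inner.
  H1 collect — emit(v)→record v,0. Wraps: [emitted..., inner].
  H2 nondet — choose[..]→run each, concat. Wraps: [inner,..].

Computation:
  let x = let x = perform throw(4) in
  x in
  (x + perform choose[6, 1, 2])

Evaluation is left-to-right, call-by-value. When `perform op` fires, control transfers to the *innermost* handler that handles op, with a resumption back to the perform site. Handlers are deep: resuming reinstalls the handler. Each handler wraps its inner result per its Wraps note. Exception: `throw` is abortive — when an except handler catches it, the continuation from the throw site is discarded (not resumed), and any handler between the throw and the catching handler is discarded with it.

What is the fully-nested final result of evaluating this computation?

Answer: [[21]]

Working:
throw(4) @ H0 caught ⇒ 21
H1 returns [21]
H2 returns [[21]]
= [[21]]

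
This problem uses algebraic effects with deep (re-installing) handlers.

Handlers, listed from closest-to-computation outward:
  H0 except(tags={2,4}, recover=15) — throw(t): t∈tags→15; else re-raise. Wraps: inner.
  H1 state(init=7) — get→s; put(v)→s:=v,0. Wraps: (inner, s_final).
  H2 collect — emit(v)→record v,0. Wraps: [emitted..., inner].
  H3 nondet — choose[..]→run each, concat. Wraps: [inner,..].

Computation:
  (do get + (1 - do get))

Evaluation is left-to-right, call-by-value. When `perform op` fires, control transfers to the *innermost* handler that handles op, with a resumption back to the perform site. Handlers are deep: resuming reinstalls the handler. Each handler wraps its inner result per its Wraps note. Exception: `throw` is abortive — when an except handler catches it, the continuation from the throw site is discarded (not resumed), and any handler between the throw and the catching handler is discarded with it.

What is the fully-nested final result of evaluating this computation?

Answer: [[(1, 7)]]

Working:
get @ H1 ⇒ 7
get @ H1 ⇒ 7
H0 returns 1
H1 returns (1, 7)
H2 returns [(1, 7)]
H3 returns [[(1, 7)]]
= [[(1, 7)]]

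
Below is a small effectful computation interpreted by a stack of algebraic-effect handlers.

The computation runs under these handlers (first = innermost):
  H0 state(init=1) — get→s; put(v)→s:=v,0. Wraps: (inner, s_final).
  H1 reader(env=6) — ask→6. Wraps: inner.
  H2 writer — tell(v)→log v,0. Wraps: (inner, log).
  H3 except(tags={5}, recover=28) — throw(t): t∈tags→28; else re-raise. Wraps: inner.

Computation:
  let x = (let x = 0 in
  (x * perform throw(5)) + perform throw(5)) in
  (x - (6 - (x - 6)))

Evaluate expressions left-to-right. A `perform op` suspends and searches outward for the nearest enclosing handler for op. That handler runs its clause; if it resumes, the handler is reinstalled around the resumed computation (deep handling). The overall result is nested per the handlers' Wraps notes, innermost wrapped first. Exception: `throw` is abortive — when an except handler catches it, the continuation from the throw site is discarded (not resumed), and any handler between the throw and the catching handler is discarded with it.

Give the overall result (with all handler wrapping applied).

Answer: 28

Step-by-step:
throw(5) @ H3 caught ⇒ 28
= 28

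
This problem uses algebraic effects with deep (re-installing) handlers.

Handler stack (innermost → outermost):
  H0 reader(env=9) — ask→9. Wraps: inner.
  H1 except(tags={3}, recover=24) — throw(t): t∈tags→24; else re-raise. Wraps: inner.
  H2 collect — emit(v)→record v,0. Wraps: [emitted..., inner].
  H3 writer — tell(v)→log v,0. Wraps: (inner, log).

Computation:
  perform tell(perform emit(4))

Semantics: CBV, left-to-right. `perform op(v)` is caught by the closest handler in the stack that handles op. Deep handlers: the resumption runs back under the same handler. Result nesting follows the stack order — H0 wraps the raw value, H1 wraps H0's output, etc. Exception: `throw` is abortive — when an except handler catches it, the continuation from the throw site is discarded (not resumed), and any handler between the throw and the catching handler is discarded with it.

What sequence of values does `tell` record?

Answer: (0)

Evaluation trace:
emit(4) @ H2 ⇒ out+=4
tell(0) @ H3 ⇒ log+=0
H0 returns 0
H1 returns 0
H2 returns [4, 0]
H3 returns ([4, 0], (0))
= ([4, 0], (0))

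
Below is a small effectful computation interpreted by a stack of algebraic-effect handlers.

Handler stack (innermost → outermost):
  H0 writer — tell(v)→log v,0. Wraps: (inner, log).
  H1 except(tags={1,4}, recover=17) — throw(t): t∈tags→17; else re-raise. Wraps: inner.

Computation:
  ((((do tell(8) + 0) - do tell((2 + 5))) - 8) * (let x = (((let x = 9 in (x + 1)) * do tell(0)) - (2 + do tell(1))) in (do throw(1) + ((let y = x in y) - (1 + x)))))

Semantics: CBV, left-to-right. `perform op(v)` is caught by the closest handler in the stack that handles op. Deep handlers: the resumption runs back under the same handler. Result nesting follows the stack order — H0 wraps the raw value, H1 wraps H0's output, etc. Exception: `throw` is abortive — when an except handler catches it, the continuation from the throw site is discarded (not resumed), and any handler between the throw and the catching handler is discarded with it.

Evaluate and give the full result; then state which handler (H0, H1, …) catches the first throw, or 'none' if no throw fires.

Answer: 17 ; first throw caught by: H1

Evaluation trace:
tell(8) @ H0 ⇒ log+=8
tell(7) @ H0 ⇒ log+=7
tell(0) @ H0 ⇒ log+=0
tell(1) @ H0 ⇒ log+=1
throw(1) @ H1 caught ⇒ 17
= 17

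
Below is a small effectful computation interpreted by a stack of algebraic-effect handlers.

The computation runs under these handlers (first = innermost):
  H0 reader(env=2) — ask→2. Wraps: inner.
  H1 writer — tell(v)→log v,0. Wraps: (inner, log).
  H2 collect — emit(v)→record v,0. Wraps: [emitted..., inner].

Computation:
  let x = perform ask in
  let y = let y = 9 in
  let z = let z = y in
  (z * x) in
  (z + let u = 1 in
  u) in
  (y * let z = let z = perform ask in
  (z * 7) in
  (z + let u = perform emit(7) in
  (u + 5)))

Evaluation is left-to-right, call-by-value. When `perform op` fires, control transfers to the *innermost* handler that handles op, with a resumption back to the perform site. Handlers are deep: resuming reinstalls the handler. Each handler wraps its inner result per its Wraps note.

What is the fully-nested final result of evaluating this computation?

Answer: [7, (361, ())]

Step-by-step:
ask @ H0 ⇒ 2
ask @ H0 ⇒ 2
emit(7) @ H2 ⇒ out+=7
H0 returns 361
H1 returns (361, ())
H2 returns [7, (361, ())]
= [7, (361, ())]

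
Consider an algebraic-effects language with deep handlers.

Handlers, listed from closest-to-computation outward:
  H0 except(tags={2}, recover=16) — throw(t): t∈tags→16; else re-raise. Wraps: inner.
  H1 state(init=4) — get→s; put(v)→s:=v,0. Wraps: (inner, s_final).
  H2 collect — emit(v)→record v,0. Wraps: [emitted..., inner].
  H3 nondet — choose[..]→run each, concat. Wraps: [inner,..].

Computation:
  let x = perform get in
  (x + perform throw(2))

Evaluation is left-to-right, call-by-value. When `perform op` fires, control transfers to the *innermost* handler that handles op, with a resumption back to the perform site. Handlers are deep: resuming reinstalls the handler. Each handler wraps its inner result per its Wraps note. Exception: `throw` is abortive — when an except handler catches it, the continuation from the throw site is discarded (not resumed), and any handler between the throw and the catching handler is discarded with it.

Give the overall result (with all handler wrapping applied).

Step-by-step:
get @ H1 ⇒ 4
throw(2) @ H0 caught ⇒ 16
H1 returns (16, 4)
H2 returns [(16, 4)]
H3 returns [[(16, 4)]]
= [[(16, 4)]]

Answer: [[(16, 4)]]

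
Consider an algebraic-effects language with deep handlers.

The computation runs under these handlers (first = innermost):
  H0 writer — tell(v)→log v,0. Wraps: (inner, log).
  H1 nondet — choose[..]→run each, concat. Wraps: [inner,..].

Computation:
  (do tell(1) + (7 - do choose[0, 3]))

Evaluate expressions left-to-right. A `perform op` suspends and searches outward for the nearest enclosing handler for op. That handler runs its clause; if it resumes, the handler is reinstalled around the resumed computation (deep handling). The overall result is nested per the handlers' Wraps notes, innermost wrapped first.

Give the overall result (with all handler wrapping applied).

Working:
tell(1) @ H0 ⇒ log+=1
choose[0, 3] @ H1
  branch[0] choose=0:
    H0 returns (7, (1))
    H1 returns [(7, (1))]
  branch[1] choose=3:
    H0 returns (4, (1))
    H1 returns [(4, (1))]
= [(7, (1)), (4, (1))]

Answer: [(7, (1)), (4, (1))]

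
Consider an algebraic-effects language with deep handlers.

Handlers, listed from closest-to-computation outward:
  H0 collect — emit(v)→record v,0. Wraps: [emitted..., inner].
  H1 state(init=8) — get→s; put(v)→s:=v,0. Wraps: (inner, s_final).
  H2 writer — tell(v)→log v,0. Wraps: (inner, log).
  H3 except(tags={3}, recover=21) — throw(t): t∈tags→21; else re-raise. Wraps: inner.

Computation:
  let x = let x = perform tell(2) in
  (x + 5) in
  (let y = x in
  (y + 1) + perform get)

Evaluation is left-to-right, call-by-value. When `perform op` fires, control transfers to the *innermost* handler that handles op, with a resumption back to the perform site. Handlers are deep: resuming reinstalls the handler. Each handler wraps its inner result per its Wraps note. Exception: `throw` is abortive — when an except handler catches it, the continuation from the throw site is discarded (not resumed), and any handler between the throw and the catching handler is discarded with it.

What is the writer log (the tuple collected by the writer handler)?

Answer: (2)

Step-by-step:
tell(2) @ H2 ⇒ log+=2
get @ H1 ⇒ 8
H0 returns [14]
H1 returns ([14], 8)
H2 returns (([14], 8), (2))
H3 returns (([14], 8), (2))
= (([14], 8), (2))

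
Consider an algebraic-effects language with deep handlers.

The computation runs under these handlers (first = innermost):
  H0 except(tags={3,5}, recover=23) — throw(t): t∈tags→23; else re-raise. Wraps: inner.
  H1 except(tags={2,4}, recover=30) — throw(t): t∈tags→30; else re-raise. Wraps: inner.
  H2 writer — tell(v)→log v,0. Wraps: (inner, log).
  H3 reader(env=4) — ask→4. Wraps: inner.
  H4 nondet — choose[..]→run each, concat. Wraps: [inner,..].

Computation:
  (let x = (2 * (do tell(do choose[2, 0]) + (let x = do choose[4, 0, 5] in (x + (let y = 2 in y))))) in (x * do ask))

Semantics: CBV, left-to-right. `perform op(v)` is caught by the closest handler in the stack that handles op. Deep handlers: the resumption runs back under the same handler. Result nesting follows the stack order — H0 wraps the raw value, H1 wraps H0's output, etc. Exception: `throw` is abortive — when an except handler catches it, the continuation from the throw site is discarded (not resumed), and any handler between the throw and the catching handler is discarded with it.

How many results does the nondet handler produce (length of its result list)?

Evaluation trace:
choose[2, 0] @ H4
  branch[0] choose=2:
    tell(2) @ H2 ⇒ log+=2
    choose[4, 0, 5] @ H4
      branch[0] choose=4:
        ask @ H3 ⇒ 4
        H0 returns 48
        H1 returns 48
        H2 returns (48, (2))
        H3 returns (48, (2))
        H4 returns [(48, (2))]
      branch[1] choose=0:
        ask @ H3 ⇒ 4
        H0 returns 16
        H1 returns 16
        H2 returns (16, (2))
        H3 returns (16, (2))
        H4 returns [(16, (2))]
      branch[2] choose=5:
        ask @ H3 ⇒ 4
        H0 returns 56
        H1 returns 56
        H2 returns (56, (2))
        H3 returns (56, (2))
        H4 returns [(56, (2))]
  branch[1] choose=0:
    tell(0) @ H2 ⇒ log+=0
    choose[4, 0, 5] @ H4
      branch[0] choose=4:
        ask @ H3 ⇒ 4
        H0 returns 48
        H1 returns 48
        H2 returns (48, (0))
        H3 returns (48, (0))
        H4 returns [(48, (0))]
      branch[1] choose=0:
        ask @ H3 ⇒ 4
        H0 returns 16
        H1 returns 16
        H2 returns (16, (0))
        H3 returns (16, (0))
        H4 returns [(16, (0))]
      branch[2] choose=5:
        ask @ H3 ⇒ 4
        H0 returns 56
        H1 returns 56
        H2 returns (56, (0))
        H3 returns (56, (0))
        H4 returns [(56, (0))]
= [(48, (2)), (16, (2)), (56, (2)), (48, (0)), (16, (0)), (56, (0))]

Answer: 6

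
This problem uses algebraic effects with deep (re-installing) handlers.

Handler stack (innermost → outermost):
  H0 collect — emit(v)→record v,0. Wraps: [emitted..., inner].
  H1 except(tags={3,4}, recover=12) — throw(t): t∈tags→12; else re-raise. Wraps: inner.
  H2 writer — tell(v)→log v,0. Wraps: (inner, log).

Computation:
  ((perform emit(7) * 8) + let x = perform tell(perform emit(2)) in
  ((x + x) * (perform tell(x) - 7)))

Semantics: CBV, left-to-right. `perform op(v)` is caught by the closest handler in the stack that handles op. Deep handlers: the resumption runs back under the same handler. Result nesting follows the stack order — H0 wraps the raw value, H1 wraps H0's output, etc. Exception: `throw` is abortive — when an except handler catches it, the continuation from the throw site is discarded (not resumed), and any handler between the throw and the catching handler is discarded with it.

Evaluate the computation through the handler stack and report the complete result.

Step-by-step:
emit(7) @ H0 ⇒ out+=7
emit(2) @ H0 ⇒ out+=2
tell(0) @ H2 ⇒ log+=0
tell(0) @ H2 ⇒ log+=0
H0 returns [7, 2, 0]
H1 returns [7, 2, 0]
H2 returns ([7, 2, 0], (0, 0))
= ([7, 2, 0], (0, 0))

Answer: ([7, 2, 0], (0, 0))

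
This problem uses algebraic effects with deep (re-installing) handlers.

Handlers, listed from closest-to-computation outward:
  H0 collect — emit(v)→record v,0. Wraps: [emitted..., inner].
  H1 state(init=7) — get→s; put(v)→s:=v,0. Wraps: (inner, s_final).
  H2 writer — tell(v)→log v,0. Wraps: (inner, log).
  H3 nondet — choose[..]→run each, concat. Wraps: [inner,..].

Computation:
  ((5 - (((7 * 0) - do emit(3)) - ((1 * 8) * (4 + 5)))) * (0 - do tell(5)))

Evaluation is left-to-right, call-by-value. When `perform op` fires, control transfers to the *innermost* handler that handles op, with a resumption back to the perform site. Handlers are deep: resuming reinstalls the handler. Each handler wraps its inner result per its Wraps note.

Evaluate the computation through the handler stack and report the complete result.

Answer: [(([3, 0], 7), (5))]

Step-by-step:
emit(3) @ H0 ⇒ out+=3
tell(5) @ H2 ⇒ log+=5
H0 returns [3, 0]
H1 returns ([3, 0], 7)
H2 returns (([3, 0], 7), (5))
H3 returns [(([3, 0], 7), (5))]
= [(([3, 0], 7), (5))]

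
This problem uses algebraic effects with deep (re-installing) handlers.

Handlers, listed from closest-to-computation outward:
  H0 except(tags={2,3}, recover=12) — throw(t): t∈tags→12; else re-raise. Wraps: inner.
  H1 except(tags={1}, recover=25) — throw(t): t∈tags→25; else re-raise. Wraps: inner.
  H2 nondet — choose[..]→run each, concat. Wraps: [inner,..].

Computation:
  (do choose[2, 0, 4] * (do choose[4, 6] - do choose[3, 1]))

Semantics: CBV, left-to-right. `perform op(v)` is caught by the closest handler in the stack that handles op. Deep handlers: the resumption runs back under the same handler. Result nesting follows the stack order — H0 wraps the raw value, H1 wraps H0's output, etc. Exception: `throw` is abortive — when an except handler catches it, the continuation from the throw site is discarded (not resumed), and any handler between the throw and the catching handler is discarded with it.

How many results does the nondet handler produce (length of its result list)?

Answer: 12

Step-by-step:
choose[2, 0, 4] @ H2
  branch[0] choose=2:
    choose[4, 6] @ H2
      branch[0] choose=4:
        choose[3, 1] @ H2
          branch[0] choose=3:
            H0 returns 2
            H1 returns 2
            H2 returns [2]
          branch[1] choose=1:
            H0 returns 6
            H1 returns 6
            H2 returns [6]
      branch[1] choose=6:
        choose[3, 1] @ H2
          branch[0] choose=3:
            H0 returns 6
            H1 returns 6
            H2 returns [6]
          branch[1] choose=1:
            H0 returns 10
            H1 returns 10
            H2 returns [10]
  branch[1] choose=0:
    choose[4, 6] @ H2
      branch[0] choose=4:
        choose[3, 1] @ H2
          branch[0] choose=3:
            H0 returns 0
            H1 returns 0
            H2 returns [0]
          branch[1] choose=1:
            H0 returns 0
            H1 returns 0
            H2 returns [0]
      branch[1] choose=6:
        choose[3, 1] @ H2
          branch[0] choose=3:
            H0 returns 0
            H1 returns 0
            H2 returns [0]
          branch[1] choose=1:
            H0 returns 0
            H1 returns 0
            H2 returns [0]
  branch[2] choose=4:
    choose[4, 6] @ H2
      branch[0] choose=4:
        choose[3, 1] @ H2
          branch[0] choose=3:
            H0 returns 4
            H1 returns 4
            H2 returns [4]
          branch[1] choose=1:
            H0 returns 12
            H1 returns 12
            H2 returns [12]
      branch[1] choose=6:
        choose[3, 1] @ H2
          branch[0] choose=3:
            H0 returns 12
            H1 returns 12
            H2 returns [12]
          branch[1] choose=1:
            H0 returns 20
            H1 returns 20
            H2 returns [20]
= [2, 6, 6, 10, 0, 0, 0, 0, 4, 12, 12, 20]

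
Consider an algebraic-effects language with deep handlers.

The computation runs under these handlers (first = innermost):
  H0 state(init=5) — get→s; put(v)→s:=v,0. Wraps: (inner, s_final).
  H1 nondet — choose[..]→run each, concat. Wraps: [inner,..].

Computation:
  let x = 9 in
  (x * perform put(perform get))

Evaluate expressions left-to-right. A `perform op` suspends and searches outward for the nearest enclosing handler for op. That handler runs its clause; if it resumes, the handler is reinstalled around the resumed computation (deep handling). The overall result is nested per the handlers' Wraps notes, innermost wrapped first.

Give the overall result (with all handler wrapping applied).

Answer: [(0, 5)]

Step-by-step:
get @ H0 ⇒ 5
put(5) @ H0 ⇒ s:=5
H0 returns (0, 5)
H1 returns [(0, 5)]
= [(0, 5)]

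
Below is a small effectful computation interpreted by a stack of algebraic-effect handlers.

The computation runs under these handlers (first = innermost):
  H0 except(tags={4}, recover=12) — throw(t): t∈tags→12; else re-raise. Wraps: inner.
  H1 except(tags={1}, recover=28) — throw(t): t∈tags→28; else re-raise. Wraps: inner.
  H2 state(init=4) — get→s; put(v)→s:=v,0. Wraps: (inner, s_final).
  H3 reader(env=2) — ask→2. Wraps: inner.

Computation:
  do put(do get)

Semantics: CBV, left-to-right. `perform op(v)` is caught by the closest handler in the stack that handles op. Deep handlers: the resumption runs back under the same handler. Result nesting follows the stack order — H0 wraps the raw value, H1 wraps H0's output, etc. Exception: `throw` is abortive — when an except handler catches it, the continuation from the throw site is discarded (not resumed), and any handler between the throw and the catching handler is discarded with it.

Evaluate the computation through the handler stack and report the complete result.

Answer: (0, 4)

Working:
get @ H2 ⇒ 4
put(4) @ H2 ⇒ s:=4
H0 returns 0
H1 returns 0
H2 returns (0, 4)
H3 returns (0, 4)
= (0, 4)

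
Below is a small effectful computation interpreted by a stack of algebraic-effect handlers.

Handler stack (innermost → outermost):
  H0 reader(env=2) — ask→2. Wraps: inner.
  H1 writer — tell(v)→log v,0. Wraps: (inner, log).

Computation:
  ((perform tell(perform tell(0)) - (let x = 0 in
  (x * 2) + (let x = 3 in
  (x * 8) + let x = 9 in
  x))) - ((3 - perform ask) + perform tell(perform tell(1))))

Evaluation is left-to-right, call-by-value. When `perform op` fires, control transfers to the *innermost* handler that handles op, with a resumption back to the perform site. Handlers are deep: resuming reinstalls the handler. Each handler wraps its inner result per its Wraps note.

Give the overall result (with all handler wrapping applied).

Answer: (-34, (0, 0, 1, 0))

Step-by-step:
tell(0) @ H1 ⇒ log+=0
tell(0) @ H1 ⇒ log+=0
ask @ H0 ⇒ 2
tell(1) @ H1 ⇒ log+=1
tell(0) @ H1 ⇒ log+=0
H0 returns -34
H1 returns (-34, (0, 0, 1, 0))
= (-34, (0, 0, 1, 0))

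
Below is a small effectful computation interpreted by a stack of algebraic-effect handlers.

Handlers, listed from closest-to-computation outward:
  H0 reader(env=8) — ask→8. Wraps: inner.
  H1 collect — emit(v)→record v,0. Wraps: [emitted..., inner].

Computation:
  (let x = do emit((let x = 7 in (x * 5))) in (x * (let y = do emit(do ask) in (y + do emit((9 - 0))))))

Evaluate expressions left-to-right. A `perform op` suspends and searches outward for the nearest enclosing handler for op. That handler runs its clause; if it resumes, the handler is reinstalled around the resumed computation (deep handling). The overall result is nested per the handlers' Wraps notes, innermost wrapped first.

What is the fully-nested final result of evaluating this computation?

Step-by-step:
emit(35) @ H1 ⇒ out+=35
ask @ H0 ⇒ 8
emit(8) @ H1 ⇒ out+=8
emit(9) @ H1 ⇒ out+=9
H0 returns 0
H1 returns [35, 8, 9, 0]
= [35, 8, 9, 0]

Answer: [35, 8, 9, 0]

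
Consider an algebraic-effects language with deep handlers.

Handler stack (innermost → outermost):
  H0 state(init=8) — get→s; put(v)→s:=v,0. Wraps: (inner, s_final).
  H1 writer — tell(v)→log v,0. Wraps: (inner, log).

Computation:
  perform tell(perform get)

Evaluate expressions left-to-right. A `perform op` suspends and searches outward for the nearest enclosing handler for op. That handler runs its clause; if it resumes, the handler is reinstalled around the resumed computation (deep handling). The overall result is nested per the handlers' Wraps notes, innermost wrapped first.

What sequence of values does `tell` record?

Evaluation trace:
get @ H0 ⇒ 8
tell(8) @ H1 ⇒ log+=8
H0 returns (0, 8)
H1 returns ((0, 8), (8))
= ((0, 8), (8))

Answer: (8)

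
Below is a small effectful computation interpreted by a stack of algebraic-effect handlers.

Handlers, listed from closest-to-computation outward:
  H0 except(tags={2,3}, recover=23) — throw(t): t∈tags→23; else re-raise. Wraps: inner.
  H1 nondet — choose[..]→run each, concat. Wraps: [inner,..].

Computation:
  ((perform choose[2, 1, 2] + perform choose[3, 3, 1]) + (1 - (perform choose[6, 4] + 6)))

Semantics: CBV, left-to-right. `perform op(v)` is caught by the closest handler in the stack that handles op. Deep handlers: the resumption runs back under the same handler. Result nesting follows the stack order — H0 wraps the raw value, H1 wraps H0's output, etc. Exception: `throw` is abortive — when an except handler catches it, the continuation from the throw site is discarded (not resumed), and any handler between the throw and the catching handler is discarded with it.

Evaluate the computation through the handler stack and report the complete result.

Answer: [-6, -4, -6, -4, -8, -6, -7, -5, -7, -5, -9, -7, -6, -4, -6, -4, -8, -6]

Step-by-step:
choose[2, 1, 2] @ H1
  branch[0] choose=2:
    choose[3, 3, 1] @ H1
      branch[0] choose=3:
        choose[6, 4] @ H1
          branch[0] choose=6:
            H0 returns -6
            H1 returns [-6]
          branch[1] choose=4:
            H0 returns -4
            H1 returns [-4]
      branch[1] choose=3:
        choose[6, 4] @ H1
          branch[0] choose=6:
            H0 returns -6
            H1 returns [-6]
          branch[1] choose=4:
            H0 returns -4
            H1 returns [-4]
      branch[2] choose=1:
        choose[6, 4] @ H1
          branch[0] choose=6:
            H0 returns -8
            H1 returns [-8]
          branch[1] choose=4:
            H0 returns -6
            H1 returns [-6]
  branch[1] choose=1:
    choose[3, 3, 1] @ H1
      branch[0] choose=3:
        choose[6, 4] @ H1
          branch[0] choose=6:
            H0 returns -7
            H1 returns [-7]
          branch[1] choose=4:
            H0 returns -5
            H1 returns [-5]
      branch[1] choose=3:
        choose[6, 4] @ H1
          branch[0] choose=6:
            H0 returns -7
            H1 returns [-7]
          branch[1] choose=4:
            H0 returns -5
            H1 returns [-5]
      branch[2] choose=1:
        choose[6, 4] @ H1
          branch[0] choose=6:
            H0 returns -9
            H1 returns [-9]
          branch[1] choose=4:
            H0 returns -7
            H1 returns [-7]
  branch[2] choose=2:
    choose[3, 3, 1] @ H1
      branch[0] choose=3:
        choose[6, 4] @ H1
          branch[0] choose=6:
            H0 returns -6
            H1 returns [-6]
          branch[1] choose=4:
            H0 returns -4
            H1 returns [-4]
      branch[1] choose=3:
        choose[6, 4] @ H1
          branch[0] choose=6:
            H0 returns -6
            H1 returns [-6]
          branch[1] choose=4:
            H0 returns -4
            H1 returns [-4]
      branch[2] choose=1:
        choose[6, 4] @ H1
          branch[0] choose=6:
            H0 returns -8
            H1 returns [-8]
          branch[1] choose=4:
            H0 returns -6
            H1 returns [-6]
= [-6, -4, -6, -4, -8, -6, -7, -5, -7, -5, -9, -7, -6, -4, -6, -4, -8, -6]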